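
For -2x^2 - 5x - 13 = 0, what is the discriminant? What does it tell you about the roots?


D = b^2 - 4ac = (-5)^2 - 4(-2)(-13) = 25 - 104 = -79
Since D < 0: two complex conjugate roots (no real roots)


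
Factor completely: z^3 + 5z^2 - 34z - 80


Try integer roots (divisors of -80). z=-2: p(-2)=0.
Divide out (z + 2): quotient is z^2 + 3z - 40.
Factor the quadratic: (z + 8)(z - 5)
Result: (z + 2)(z + 8)(z - 5)


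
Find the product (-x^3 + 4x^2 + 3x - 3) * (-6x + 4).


Distribute each term of the first polynomial:
  (-x^3)(-6x + 4) = 6x^4 - 4x^3
  (4x^2)(-6x + 4) = -24x^3 + 16x^2
  (3x)(-6x + 4) = -18x^2 + 12x
  (-3)(-6x + 4) = 18x - 12
Sum: 6x^4 - 28x^3 - 2x^2 + 30x - 12


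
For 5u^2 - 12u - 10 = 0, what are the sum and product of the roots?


For au^2+bu+c=0: sum = -b/a, product = c/a.
a=5, b=-12, c=-10
Sum = -(-12)/5 = 12/5
Product = (-10)/5 = -2


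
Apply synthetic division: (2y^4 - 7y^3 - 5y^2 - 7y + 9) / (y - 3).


Synthetic division with c = 3. Coefficients: 2, -7, -5, -7, 9
Bring down 2.
  2 * 3 = 6; 6 - 7 = -1
  -1 * 3 = -3; -3 - 5 = -8
  -8 * 3 = -24; -24 - 7 = -31
  -31 * 3 = -93; -93 + 9 = -84
Quotient: 2y^3 - y^2 - 8y - 31, Remainder: -84


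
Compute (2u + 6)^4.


Expand (2u + 6)^4 by repeated multiplication:
  (2u + 6)^2 = 4u^2 + 24u + 36
  (2u + 6)^3 = 8u^3 + 72u^2 + 216u + 216
= 16u^4 + 192u^3 + 864u^2 + 1728u + 1296


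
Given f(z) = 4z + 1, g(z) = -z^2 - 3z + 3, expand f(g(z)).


Substitute g(z) into f:
f(g(z)) = 4*(-z^2 - 3z + 3) + 1
Expand and combine: -4z^2 - 12z + 13


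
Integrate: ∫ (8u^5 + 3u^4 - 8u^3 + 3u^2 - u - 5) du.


Reverse power rule on each term:
  ∫ 8u^5 du = (4/3)u^6
  ∫ 3u^4 du = (3/5)u^5
  ∫ -8u^3 du = -2u^4
  ∫ 3u^2 du = u^3
  ∫ -u du = -(1/2)u^2
  ∫ -5 du = -5u
F(u) = (4/3)u^6 + (3/5)u^5 - 2u^4 + u^3 - (1/2)u^2 - 5u + C


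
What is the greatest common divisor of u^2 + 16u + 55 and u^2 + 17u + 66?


Factor each:
  u^2 + 16u + 55 = (u + 11)(u + 5)
  u^2 + 17u + 66 = (u + 11)(u + 6)
Common monic factor: u + 11


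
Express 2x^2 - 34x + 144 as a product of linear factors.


Roots satisfy r1 + r2 = -b/a = 17 and r1*r2 = c/a = 72.
So r1 = 8, r2 = 9.
2x^2 - 34x + 144 = 2(x - r1)(x - r2) = 2(x - 8)(x - 9)


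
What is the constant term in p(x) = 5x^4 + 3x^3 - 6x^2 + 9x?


Read off the constant term: 0


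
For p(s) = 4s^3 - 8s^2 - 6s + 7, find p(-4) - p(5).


p(-4) = -353
p(5) = 277
p(-4) - p(5) = -353 - 277 = -630


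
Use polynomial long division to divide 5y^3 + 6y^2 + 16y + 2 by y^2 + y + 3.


(5y^3 + 6y^2 + 16y + 2) / (y^2 + y + 3)
Step 1: 5y * (y^2 + y + 3) = 5y^3 + 5y^2 + 15y; subtract.
Step 2: 1 * (y^2 + y + 3) = y^2 + y + 3; subtract.
Quotient: 5y + 1, Remainder: -1


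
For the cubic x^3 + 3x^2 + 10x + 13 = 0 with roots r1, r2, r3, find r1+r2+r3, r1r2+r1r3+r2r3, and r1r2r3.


Monic cubic x^3+bx^2+cx+d=0: sum=-b, pairwise sum=c, product=-d.
b=3, c=10, d=13
r1+r2+r3 = -3
r1r2+r1r3+r2r3 = 10
r1r2r3 = -13


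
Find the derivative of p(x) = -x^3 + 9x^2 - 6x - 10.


Apply the power rule term by term:
  d/dx(-x^3) = -3x^2
  d/dx(9x^2) = 18x
  d/dx(-6x) = -6
  d/dx(-10) = 0
p'(x) = -3x^2 + 18x - 6


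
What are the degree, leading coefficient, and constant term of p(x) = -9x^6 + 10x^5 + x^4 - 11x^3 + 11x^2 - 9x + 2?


Highest power of x is 6, with coefficient -9. Constant term is 2.
Degree = 6, leading coefficient = -9, constant term = 2


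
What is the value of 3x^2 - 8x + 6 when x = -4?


Using direct substitution:
  3 * (-4)^2 = 48
  -8 * (-4)^1 = 32
  constant: 6
Sum = 48 + 32 + 6 = 86


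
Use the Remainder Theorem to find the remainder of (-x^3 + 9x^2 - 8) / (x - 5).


By the Remainder Theorem, the remainder equals p(5):
  -1*(5)^3 = -125
  9*(5)^2 = 225
  0*(5)^1 = 0
  constant: -8
Sum: -125 + 225 + 0 - 8 = 92


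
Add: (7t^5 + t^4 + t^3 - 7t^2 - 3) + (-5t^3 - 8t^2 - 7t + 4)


Align terms by degree and add:
  7t^5 + t^4 + t^3 - 7t^2 - 3
  -5t^3 - 8t^2 - 7t + 4
= 7t^5 + t^4 - 4t^3 - 15t^2 - 7t + 1


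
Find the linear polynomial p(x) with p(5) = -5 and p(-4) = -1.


p(x) = mx + b. Using p(5)=-5, p(-4)=-1:
m = (-5 + 1)/(5 + 4) = -4/9 = -4/9
b = -5 - m*(5) = -5 + 20/9 = -25/9
p(x) = -(4/9)x - (25/9)


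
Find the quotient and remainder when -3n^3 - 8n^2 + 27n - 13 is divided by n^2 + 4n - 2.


(-3n^3 - 8n^2 + 27n - 13) / (n^2 + 4n - 2)
Step 1: -3n * (n^2 + 4n - 2) = -3n^3 - 12n^2 + 6n; subtract.
Step 2: 4 * (n^2 + 4n - 2) = 4n^2 + 16n - 8; subtract.
Quotient: -3n + 4, Remainder: 5n - 5


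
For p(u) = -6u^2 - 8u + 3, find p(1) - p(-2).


p(1) = -11
p(-2) = -5
p(1) - p(-2) = -11 + 5 = -6


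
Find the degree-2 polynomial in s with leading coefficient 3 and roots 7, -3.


p(s) = 3(s - 7)(s + 3)
Expand: 3s^2 - 12s - 63


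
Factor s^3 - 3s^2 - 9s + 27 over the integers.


Try integer roots (divisors of 27). s=-3: p(-3)=0.
Divide out (s + 3): quotient is s^2 - 6s + 9.
Factor the quadratic: (s - 3)(s - 3)
Result: (s + 3)(s - 3)(s - 3)


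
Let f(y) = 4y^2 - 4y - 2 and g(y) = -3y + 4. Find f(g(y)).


Substitute g(y) into f:
f(g(y)) = 4*(-3y + 4)^2 + (-4)*(-3y + 4) + (-2)
(-3y + 4)^2 = 9y^2 - 24y + 16
Expand and combine: 36y^2 - 84y + 46


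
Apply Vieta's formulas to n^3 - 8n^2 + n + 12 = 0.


Monic cubic n^3+bn^2+cn+d=0: sum=-b, pairwise sum=c, product=-d.
b=-8, c=1, d=12
r1+r2+r3 = 8
r1r2+r1r3+r2r3 = 1
r1r2r3 = -12


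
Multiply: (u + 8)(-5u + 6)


Distribute each term of the first polynomial:
  (u)(-5u + 6) = -5u^2 + 6u
  (8)(-5u + 6) = -40u + 48
Sum: -5u^2 - 34u + 48


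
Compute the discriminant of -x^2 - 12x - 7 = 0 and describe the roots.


D = b^2 - 4ac = (-12)^2 - 4(-1)(-7) = 144 - 28 = 116
Since D > 0: two distinct irrational roots


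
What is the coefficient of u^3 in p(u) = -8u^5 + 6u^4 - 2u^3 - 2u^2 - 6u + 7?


Read off the coefficient of u^3: -2


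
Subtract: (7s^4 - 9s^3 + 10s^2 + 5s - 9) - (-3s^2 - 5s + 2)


Distribute the minus sign:
  (7s^4 - 9s^3 + 10s^2 + 5s - 9)
- (-3s^2 - 5s + 2)
Negate second polynomial: 3s^2 + 5s - 2
Add: 7s^4 - 9s^3 + 13s^2 + 10s - 11


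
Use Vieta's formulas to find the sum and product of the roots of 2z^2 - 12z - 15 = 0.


For az^2+bz+c=0: sum = -b/a, product = c/a.
a=2, b=-12, c=-15
Sum = -(-12)/2 = 6
Product = (-15)/2 = -15/2


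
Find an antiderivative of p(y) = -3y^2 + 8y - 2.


Reverse power rule on each term:
  ∫ -3y^2 dy = -y^3
  ∫ 8y dy = 4y^2
  ∫ -2 dy = -2y
F(y) = -y^3 + 4y^2 - 2y + C


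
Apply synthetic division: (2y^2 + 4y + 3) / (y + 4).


Synthetic division with c = -4. Coefficients: 2, 4, 3
Bring down 2.
  2 * -4 = -8; -8 + 4 = -4
  -4 * -4 = 16; 16 + 3 = 19
Quotient: 2y - 4, Remainder: 19


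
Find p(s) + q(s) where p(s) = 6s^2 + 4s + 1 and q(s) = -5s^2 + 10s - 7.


Align terms by degree and add:
  6s^2 + 4s + 1
  -5s^2 + 10s - 7
= s^2 + 14s - 6


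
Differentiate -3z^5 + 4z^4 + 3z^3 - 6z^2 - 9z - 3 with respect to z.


Apply the power rule term by term:
  d/dz(-3z^5) = -15z^4
  d/dz(4z^4) = 16z^3
  d/dz(3z^3) = 9z^2
  d/dz(-6z^2) = -12z
  d/dz(-9z) = -9
  d/dz(-3) = 0
p'(z) = -15z^4 + 16z^3 + 9z^2 - 12z - 9


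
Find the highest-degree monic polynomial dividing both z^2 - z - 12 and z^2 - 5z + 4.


Factor each:
  z^2 - z - 12 = (z - 4)(z + 3)
  z^2 - 5z + 4 = (z - 4)(z - 1)
Common monic factor: z - 4


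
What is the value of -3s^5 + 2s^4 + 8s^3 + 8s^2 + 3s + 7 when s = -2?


Using direct substitution:
  -3 * (-2)^5 = 96
  2 * (-2)^4 = 32
  8 * (-2)^3 = -64
  8 * (-2)^2 = 32
  3 * (-2)^1 = -6
  constant: 7
Sum = 96 + 32 - 64 + 32 - 6 + 7 = 97


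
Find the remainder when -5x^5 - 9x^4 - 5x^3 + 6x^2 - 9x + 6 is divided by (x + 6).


By the Remainder Theorem, the remainder equals p(-6):
  -5*(-6)^5 = 38880
  -9*(-6)^4 = -11664
  -5*(-6)^3 = 1080
  6*(-6)^2 = 216
  -9*(-6)^1 = 54
  constant: 6
Sum: 38880 - 11664 + 1080 + 216 + 54 + 6 = 28572


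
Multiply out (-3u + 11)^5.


Expand (-3u + 11)^5 by repeated multiplication:
  (-3u + 11)^2 = 9u^2 - 66u + 121
  (-3u + 11)^3 = -27u^3 + 297u^2 - 1089u + 1331
  (-3u + 11)^4 = 81u^4 - 1188u^3 + 6534u^2 - 15972u + 14641
= -243u^5 + 4455u^4 - 32670u^3 + 119790u^2 - 219615u + 161051


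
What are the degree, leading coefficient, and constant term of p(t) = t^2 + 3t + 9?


Highest power of t is 2, with coefficient 1. Constant term is 9.
Degree = 2, leading coefficient = 1, constant term = 9


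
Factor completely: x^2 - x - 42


Roots satisfy r1 + r2 = -b/a = 1 and r1*r2 = c/a = -42.
So r1 = 7, r2 = -6.
x^2 - x - 42 = (x - r1)(x - r2) = (x - 7)(x + 6)


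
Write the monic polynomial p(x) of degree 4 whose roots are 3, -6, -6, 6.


p(x) = (x - 3)(x + 6)(x + 6)(x - 6)
Expand: x^4 + 3x^3 - 54x^2 - 108x + 648


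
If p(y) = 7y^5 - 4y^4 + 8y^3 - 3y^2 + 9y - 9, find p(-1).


Using direct substitution:
  7 * (-1)^5 = -7
  -4 * (-1)^4 = -4
  8 * (-1)^3 = -8
  -3 * (-1)^2 = -3
  9 * (-1)^1 = -9
  constant: -9
Sum = -7 - 4 - 8 - 3 - 9 - 9 = -40


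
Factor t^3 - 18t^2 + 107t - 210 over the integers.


Try integer roots (divisors of -210). t=7: p(7)=0.
Divide out (t - 7): quotient is t^2 - 11t + 30.
Factor the quadratic: (t - 5)(t - 6)
Result: (t - 7)(t - 5)(t - 6)


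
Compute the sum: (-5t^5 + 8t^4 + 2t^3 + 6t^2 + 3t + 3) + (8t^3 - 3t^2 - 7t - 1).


Align terms by degree and add:
  -5t^5 + 8t^4 + 2t^3 + 6t^2 + 3t + 3
+ 8t^3 - 3t^2 - 7t - 1
= -5t^5 + 8t^4 + 10t^3 + 3t^2 - 4t + 2


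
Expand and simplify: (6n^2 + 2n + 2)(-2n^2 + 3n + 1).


Distribute each term of the first polynomial:
  (6n^2)(-2n^2 + 3n + 1) = -12n^4 + 18n^3 + 6n^2
  (2n)(-2n^2 + 3n + 1) = -4n^3 + 6n^2 + 2n
  (2)(-2n^2 + 3n + 1) = -4n^2 + 6n + 2
Sum: -12n^4 + 14n^3 + 8n^2 + 8n + 2


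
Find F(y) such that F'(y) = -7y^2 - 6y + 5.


Reverse power rule on each term:
  ∫ -7y^2 dy = -(7/3)y^3
  ∫ -6y dy = -3y^2
  ∫ 5 dy = 5y
F(y) = -(7/3)y^3 - 3y^2 + 5y + C


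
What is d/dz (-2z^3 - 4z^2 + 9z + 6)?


Apply the power rule term by term:
  d/dz(-2z^3) = -6z^2
  d/dz(-4z^2) = -8z
  d/dz(9z) = 9
  d/dz(6) = 0
p'(z) = -6z^2 - 8z + 9


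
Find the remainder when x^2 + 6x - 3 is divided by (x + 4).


By the Remainder Theorem, the remainder equals p(-4):
  1*(-4)^2 = 16
  6*(-4)^1 = -24
  constant: -3
Sum: 16 - 24 - 3 = -11


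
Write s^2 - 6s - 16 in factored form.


Roots satisfy r1 + r2 = -b/a = 6 and r1*r2 = c/a = -16.
So r1 = 8, r2 = -2.
s^2 - 6s - 16 = (s - r1)(s - r2) = (s - 8)(s + 2)


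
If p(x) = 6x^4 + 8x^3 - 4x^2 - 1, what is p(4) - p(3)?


p(4) = 1983
p(3) = 665
p(4) - p(3) = 1983 - 665 = 1318


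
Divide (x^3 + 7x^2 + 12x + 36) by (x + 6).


(x^3 + 7x^2 + 12x + 36) / (x + 6)
Step 1: x^2 * (x + 6) = x^3 + 6x^2; subtract.
Step 2: x * (x + 6) = x^2 + 6x; subtract.
Step 3: 6 * (x + 6) = 6x + 36; subtract.
Quotient: x^2 + x + 6, Remainder: 0


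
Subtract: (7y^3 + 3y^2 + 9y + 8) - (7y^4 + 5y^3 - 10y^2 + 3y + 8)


Distribute the minus sign:
  (7y^3 + 3y^2 + 9y + 8)
- (7y^4 + 5y^3 - 10y^2 + 3y + 8)
Negate second polynomial: -7y^4 - 5y^3 + 10y^2 - 3y - 8
Add: -7y^4 + 2y^3 + 13y^2 + 6y


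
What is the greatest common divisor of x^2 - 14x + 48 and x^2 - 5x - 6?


Factor each:
  x^2 - 14x + 48 = (x - 6)(x - 8)
  x^2 - 5x - 6 = (x - 6)(x + 1)
Common monic factor: x - 6


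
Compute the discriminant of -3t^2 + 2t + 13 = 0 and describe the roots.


D = b^2 - 4ac = (2)^2 - 4(-3)(13) = 4 + 156 = 160
Since D > 0: two distinct irrational roots


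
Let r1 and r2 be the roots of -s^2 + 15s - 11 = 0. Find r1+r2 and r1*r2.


For as^2+bs+c=0: sum = -b/a, product = c/a.
a=-1, b=15, c=-11
Sum = -(15)/-1 = 15
Product = (-11)/-1 = 11


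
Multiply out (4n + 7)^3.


Expand (4n + 7)^3 by repeated multiplication:
  (4n + 7)^2 = 16n^2 + 56n + 49
= 64n^3 + 336n^2 + 588n + 343


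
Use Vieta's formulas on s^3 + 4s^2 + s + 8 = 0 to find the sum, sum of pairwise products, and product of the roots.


Monic cubic s^3+bs^2+cs+d=0: sum=-b, pairwise sum=c, product=-d.
b=4, c=1, d=8
r1+r2+r3 = -4
r1r2+r1r3+r2r3 = 1
r1r2r3 = -8


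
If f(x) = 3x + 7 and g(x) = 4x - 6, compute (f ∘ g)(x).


Substitute g(x) into f:
f(g(x)) = 3*(4x - 6) + 7
Expand and combine: 12x - 11


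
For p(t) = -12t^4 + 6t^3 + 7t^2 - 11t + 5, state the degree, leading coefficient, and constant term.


Highest power of t is 4, with coefficient -12. Constant term is 5.
Degree = 4, leading coefficient = -12, constant term = 5


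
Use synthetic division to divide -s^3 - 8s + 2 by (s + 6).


Synthetic division with c = -6. Coefficients: -1, 0, -8, 2
Bring down -1.
  -1 * -6 = 6; 6 + 0 = 6
  6 * -6 = -36; -36 - 8 = -44
  -44 * -6 = 264; 264 + 2 = 266
Quotient: -s^2 + 6s - 44, Remainder: 266


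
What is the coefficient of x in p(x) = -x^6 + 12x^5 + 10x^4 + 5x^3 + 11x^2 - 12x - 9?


Read off the coefficient of x: -12


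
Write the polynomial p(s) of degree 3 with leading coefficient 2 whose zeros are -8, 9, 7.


p(s) = 2(s + 8)(s - 9)(s - 7)
Expand: 2s^3 - 16s^2 - 130s + 1008


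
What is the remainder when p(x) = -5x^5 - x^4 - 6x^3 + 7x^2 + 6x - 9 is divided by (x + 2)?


By the Remainder Theorem, the remainder equals p(-2):
  -5*(-2)^5 = 160
  -1*(-2)^4 = -16
  -6*(-2)^3 = 48
  7*(-2)^2 = 28
  6*(-2)^1 = -12
  constant: -9
Sum: 160 - 16 + 48 + 28 - 12 - 9 = 199


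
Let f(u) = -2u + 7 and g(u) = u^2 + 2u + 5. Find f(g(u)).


Substitute g(u) into f:
f(g(u)) = -2*(u^2 + 2u + 5) + 7
Expand and combine: -2u^2 - 4u - 3


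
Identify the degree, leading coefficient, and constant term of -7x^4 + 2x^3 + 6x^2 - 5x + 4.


Highest power of x is 4, with coefficient -7. Constant term is 4.
Degree = 4, leading coefficient = -7, constant term = 4


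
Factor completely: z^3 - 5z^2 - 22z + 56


Try integer roots (divisors of 56). z=7: p(7)=0.
Divide out (z - 7): quotient is z^2 + 2z - 8.
Factor the quadratic: (z - 2)(z + 4)
Result: (z - 7)(z - 2)(z + 4)


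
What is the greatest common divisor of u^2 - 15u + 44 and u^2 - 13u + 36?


Factor each:
  u^2 - 15u + 44 = (u - 4)(u - 11)
  u^2 - 13u + 36 = (u - 4)(u - 9)
Common monic factor: u - 4


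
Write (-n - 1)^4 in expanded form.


Expand (-n - 1)^4 by repeated multiplication:
  (-n - 1)^2 = n^2 + 2n + 1
  (-n - 1)^3 = -n^3 - 3n^2 - 3n - 1
= n^4 + 4n^3 + 6n^2 + 4n + 1


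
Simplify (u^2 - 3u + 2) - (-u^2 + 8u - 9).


Distribute the minus sign:
  (u^2 - 3u + 2)
- (-u^2 + 8u - 9)
Negate second polynomial: u^2 - 8u + 9
Add: 2u^2 - 11u + 11


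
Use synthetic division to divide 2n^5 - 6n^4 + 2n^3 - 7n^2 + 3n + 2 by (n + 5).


Synthetic division with c = -5. Coefficients: 2, -6, 2, -7, 3, 2
Bring down 2.
  2 * -5 = -10; -10 - 6 = -16
  -16 * -5 = 80; 80 + 2 = 82
  82 * -5 = -410; -410 - 7 = -417
  -417 * -5 = 2085; 2085 + 3 = 2088
  2088 * -5 = -10440; -10440 + 2 = -10438
Quotient: 2n^4 - 16n^3 + 82n^2 - 417n + 2088, Remainder: -10438


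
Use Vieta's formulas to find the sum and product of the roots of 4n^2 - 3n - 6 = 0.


For an^2+bn+c=0: sum = -b/a, product = c/a.
a=4, b=-3, c=-6
Sum = -(-3)/4 = 3/4
Product = (-6)/4 = -3/2


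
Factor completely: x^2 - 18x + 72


Roots satisfy r1 + r2 = -b/a = 18 and r1*r2 = c/a = 72.
So r1 = 12, r2 = 6.
x^2 - 18x + 72 = (x - r1)(x - r2) = (x - 12)(x - 6)


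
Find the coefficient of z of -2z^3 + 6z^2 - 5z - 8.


Read off the coefficient of z: -5


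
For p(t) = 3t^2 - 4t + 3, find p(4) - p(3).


p(4) = 35
p(3) = 18
p(4) - p(3) = 35 - 18 = 17


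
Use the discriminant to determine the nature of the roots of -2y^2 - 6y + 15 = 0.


D = b^2 - 4ac = (-6)^2 - 4(-2)(15) = 36 + 120 = 156
Since D > 0: two distinct irrational roots


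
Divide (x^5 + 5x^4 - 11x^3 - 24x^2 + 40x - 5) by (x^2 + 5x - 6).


(x^5 + 5x^4 - 11x^3 - 24x^2 + 40x - 5) / (x^2 + 5x - 6)
Step 1: x^3 * (x^2 + 5x - 6) = x^5 + 5x^4 - 6x^3; subtract.
Step 2: 0 * (x^2 + 5x - 6) = 0; subtract.
Step 3: -5x * (x^2 + 5x - 6) = -5x^3 - 25x^2 + 30x; subtract.
Step 4: 1 * (x^2 + 5x - 6) = x^2 + 5x - 6; subtract.
Quotient: x^3 - 5x + 1, Remainder: 5x + 1


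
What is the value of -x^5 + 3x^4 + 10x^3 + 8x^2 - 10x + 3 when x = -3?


Using direct substitution:
  -1 * (-3)^5 = 243
  3 * (-3)^4 = 243
  10 * (-3)^3 = -270
  8 * (-3)^2 = 72
  -10 * (-3)^1 = 30
  constant: 3
Sum = 243 + 243 - 270 + 72 + 30 + 3 = 321


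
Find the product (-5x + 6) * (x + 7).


Distribute each term of the first polynomial:
  (-5x)(x + 7) = -5x^2 - 35x
  (6)(x + 7) = 6x + 42
Sum: -5x^2 - 29x + 42


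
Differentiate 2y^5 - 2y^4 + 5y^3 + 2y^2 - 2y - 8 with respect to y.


Apply the power rule term by term:
  d/dy(2y^5) = 10y^4
  d/dy(-2y^4) = -8y^3
  d/dy(5y^3) = 15y^2
  d/dy(2y^2) = 4y
  d/dy(-2y) = -2
  d/dy(-8) = 0
p'(y) = 10y^4 - 8y^3 + 15y^2 + 4y - 2


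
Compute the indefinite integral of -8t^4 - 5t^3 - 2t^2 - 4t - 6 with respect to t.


Reverse power rule on each term:
  ∫ -8t^4 dt = -(8/5)t^5
  ∫ -5t^3 dt = -(5/4)t^4
  ∫ -2t^2 dt = -(2/3)t^3
  ∫ -4t dt = -2t^2
  ∫ -6 dt = -6t
F(t) = -(8/5)t^5 - (5/4)t^4 - (2/3)t^3 - 2t^2 - 6t + C


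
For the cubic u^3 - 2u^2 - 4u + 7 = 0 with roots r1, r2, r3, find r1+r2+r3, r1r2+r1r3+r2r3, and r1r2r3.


Monic cubic u^3+bu^2+cu+d=0: sum=-b, pairwise sum=c, product=-d.
b=-2, c=-4, d=7
r1+r2+r3 = 2
r1r2+r1r3+r2r3 = -4
r1r2r3 = -7


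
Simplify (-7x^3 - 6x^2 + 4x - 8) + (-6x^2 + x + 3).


Align terms by degree and add:
  -7x^3 - 6x^2 + 4x - 8
  -6x^2 + x + 3
= -7x^3 - 12x^2 + 5x - 5


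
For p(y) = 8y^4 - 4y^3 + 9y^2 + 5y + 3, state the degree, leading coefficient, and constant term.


Highest power of y is 4, with coefficient 8. Constant term is 3.
Degree = 4, leading coefficient = 8, constant term = 3


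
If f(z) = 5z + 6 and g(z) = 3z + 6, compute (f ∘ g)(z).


Substitute g(z) into f:
f(g(z)) = 5*(3z + 6) + 6
Expand and combine: 15z + 36


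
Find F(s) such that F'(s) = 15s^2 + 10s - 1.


Reverse power rule on each term:
  ∫ 15s^2 ds = 5s^3
  ∫ 10s ds = 5s^2
  ∫ -1 ds = -s
F(s) = 5s^3 + 5s^2 - s + C


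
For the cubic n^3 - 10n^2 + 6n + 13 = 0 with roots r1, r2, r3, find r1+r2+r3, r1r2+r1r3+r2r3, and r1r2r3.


Monic cubic n^3+bn^2+cn+d=0: sum=-b, pairwise sum=c, product=-d.
b=-10, c=6, d=13
r1+r2+r3 = 10
r1r2+r1r3+r2r3 = 6
r1r2r3 = -13


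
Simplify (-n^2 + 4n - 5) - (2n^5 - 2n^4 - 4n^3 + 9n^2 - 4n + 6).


Distribute the minus sign:
  (-n^2 + 4n - 5)
- (2n^5 - 2n^4 - 4n^3 + 9n^2 - 4n + 6)
Negate second polynomial: -2n^5 + 2n^4 + 4n^3 - 9n^2 + 4n - 6
Add: -2n^5 + 2n^4 + 4n^3 - 10n^2 + 8n - 11


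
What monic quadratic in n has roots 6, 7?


p(n) = (n - 6)(n - 7)
Expand: n^2 - 13n + 42


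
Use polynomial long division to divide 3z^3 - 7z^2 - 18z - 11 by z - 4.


(3z^3 - 7z^2 - 18z - 11) / (z - 4)
Step 1: 3z^2 * (z - 4) = 3z^3 - 12z^2; subtract.
Step 2: 5z * (z - 4) = 5z^2 - 20z; subtract.
Step 3: 2 * (z - 4) = 2z - 8; subtract.
Quotient: 3z^2 + 5z + 2, Remainder: -3


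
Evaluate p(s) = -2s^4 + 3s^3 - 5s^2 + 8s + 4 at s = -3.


Using direct substitution:
  -2 * (-3)^4 = -162
  3 * (-3)^3 = -81
  -5 * (-3)^2 = -45
  8 * (-3)^1 = -24
  constant: 4
Sum = -162 - 81 - 45 - 24 + 4 = -308


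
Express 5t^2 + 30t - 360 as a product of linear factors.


Roots satisfy r1 + r2 = -b/a = -6 and r1*r2 = c/a = -72.
So r1 = -12, r2 = 6.
5t^2 + 30t - 360 = 5(t - r1)(t - r2) = 5(t + 12)(t - 6)


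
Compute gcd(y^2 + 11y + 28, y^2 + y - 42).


Factor each:
  y^2 + 11y + 28 = (y + 7)(y + 4)
  y^2 + y - 42 = (y + 7)(y - 6)
Common monic factor: y + 7


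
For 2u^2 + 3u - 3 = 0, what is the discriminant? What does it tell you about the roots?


D = b^2 - 4ac = (3)^2 - 4(2)(-3) = 9 + 24 = 33
Since D > 0: two distinct irrational roots


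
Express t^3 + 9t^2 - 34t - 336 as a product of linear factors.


Try integer roots (divisors of -336). t=-8: p(-8)=0.
Divide out (t + 8): quotient is t^2 + t - 42.
Factor the quadratic: (t - 6)(t + 7)
Result: (t + 8)(t - 6)(t + 7)


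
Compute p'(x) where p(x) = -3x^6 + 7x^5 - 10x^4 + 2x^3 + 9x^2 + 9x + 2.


Apply the power rule term by term:
  d/dx(-3x^6) = -18x^5
  d/dx(7x^5) = 35x^4
  d/dx(-10x^4) = -40x^3
  d/dx(2x^3) = 6x^2
  d/dx(9x^2) = 18x
  d/dx(9x) = 9
  d/dx(2) = 0
p'(x) = -18x^5 + 35x^4 - 40x^3 + 6x^2 + 18x + 9


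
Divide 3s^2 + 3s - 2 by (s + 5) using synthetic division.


Synthetic division with c = -5. Coefficients: 3, 3, -2
Bring down 3.
  3 * -5 = -15; -15 + 3 = -12
  -12 * -5 = 60; 60 - 2 = 58
Quotient: 3s - 12, Remainder: 58


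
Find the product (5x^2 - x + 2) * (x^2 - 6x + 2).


Distribute each term of the first polynomial:
  (5x^2)(x^2 - 6x + 2) = 5x^4 - 30x^3 + 10x^2
  (-x)(x^2 - 6x + 2) = -x^3 + 6x^2 - 2x
  (2)(x^2 - 6x + 2) = 2x^2 - 12x + 4
Sum: 5x^4 - 31x^3 + 18x^2 - 14x + 4


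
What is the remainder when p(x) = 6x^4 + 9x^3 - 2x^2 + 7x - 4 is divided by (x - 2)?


By the Remainder Theorem, the remainder equals p(2):
  6*(2)^4 = 96
  9*(2)^3 = 72
  -2*(2)^2 = -8
  7*(2)^1 = 14
  constant: -4
Sum: 96 + 72 - 8 + 14 - 4 = 170


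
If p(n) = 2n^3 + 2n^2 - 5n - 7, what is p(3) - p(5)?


p(3) = 50
p(5) = 268
p(3) - p(5) = 50 - 268 = -218


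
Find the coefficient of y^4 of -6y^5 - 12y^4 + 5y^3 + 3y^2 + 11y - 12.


Read off the coefficient of y^4: -12


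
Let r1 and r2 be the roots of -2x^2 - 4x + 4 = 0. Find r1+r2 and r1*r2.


For ax^2+bx+c=0: sum = -b/a, product = c/a.
a=-2, b=-4, c=4
Sum = -(-4)/-2 = -2
Product = (4)/-2 = -2


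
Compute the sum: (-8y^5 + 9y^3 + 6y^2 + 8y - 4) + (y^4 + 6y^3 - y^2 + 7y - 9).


Align terms by degree and add:
  -8y^5 + 9y^3 + 6y^2 + 8y - 4
+ y^4 + 6y^3 - y^2 + 7y - 9
= -8y^5 + y^4 + 15y^3 + 5y^2 + 15y - 13


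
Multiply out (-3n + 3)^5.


Expand (-3n + 3)^5 by repeated multiplication:
  (-3n + 3)^2 = 9n^2 - 18n + 9
  (-3n + 3)^3 = -27n^3 + 81n^2 - 81n + 27
  (-3n + 3)^4 = 81n^4 - 324n^3 + 486n^2 - 324n + 81
= -243n^5 + 1215n^4 - 2430n^3 + 2430n^2 - 1215n + 243


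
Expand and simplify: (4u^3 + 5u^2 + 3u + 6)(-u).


Distribute each term of the first polynomial:
  (4u^3)(-u) = -4u^4
  (5u^2)(-u) = -5u^3
  (3u)(-u) = -3u^2
  (6)(-u) = -6u
Sum: -4u^4 - 5u^3 - 3u^2 - 6u


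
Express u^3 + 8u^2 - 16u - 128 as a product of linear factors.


Try integer roots (divisors of -128). u=4: p(4)=0.
Divide out (u - 4): quotient is u^2 + 12u + 32.
Factor the quadratic: (u + 4)(u + 8)
Result: (u - 4)(u + 4)(u + 8)


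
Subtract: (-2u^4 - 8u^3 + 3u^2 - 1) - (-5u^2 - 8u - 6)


Distribute the minus sign:
  (-2u^4 - 8u^3 + 3u^2 - 1)
- (-5u^2 - 8u - 6)
Negate second polynomial: 5u^2 + 8u + 6
Add: -2u^4 - 8u^3 + 8u^2 + 8u + 5


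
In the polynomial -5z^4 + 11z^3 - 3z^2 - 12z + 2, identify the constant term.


Read off the constant term: 2


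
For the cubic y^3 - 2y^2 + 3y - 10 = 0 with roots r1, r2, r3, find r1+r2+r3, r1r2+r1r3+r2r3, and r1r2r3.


Monic cubic y^3+by^2+cy+d=0: sum=-b, pairwise sum=c, product=-d.
b=-2, c=3, d=-10
r1+r2+r3 = 2
r1r2+r1r3+r2r3 = 3
r1r2r3 = 10


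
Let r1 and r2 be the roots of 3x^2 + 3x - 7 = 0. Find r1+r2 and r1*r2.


For ax^2+bx+c=0: sum = -b/a, product = c/a.
a=3, b=3, c=-7
Sum = -(3)/3 = -1
Product = (-7)/3 = -7/3


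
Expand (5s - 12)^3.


Expand (5s - 12)^3 by repeated multiplication:
  (5s - 12)^2 = 25s^2 - 120s + 144
= 125s^3 - 900s^2 + 2160s - 1728


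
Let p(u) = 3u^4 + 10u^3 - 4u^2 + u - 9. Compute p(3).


Using direct substitution:
  3 * (3)^4 = 243
  10 * (3)^3 = 270
  -4 * (3)^2 = -36
  1 * (3)^1 = 3
  constant: -9
Sum = 243 + 270 - 36 + 3 - 9 = 471


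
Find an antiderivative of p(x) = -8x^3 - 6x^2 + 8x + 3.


Reverse power rule on each term:
  ∫ -8x^3 dx = -2x^4
  ∫ -6x^2 dx = -2x^3
  ∫ 8x dx = 4x^2
  ∫ 3 dx = 3x
F(x) = -2x^4 - 2x^3 + 4x^2 + 3x + C


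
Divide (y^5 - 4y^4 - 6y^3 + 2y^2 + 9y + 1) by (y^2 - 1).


(y^5 - 4y^4 - 6y^3 + 2y^2 + 9y + 1) / (y^2 - 1)
Step 1: y^3 * (y^2 - 1) = y^5 - y^3; subtract.
Step 2: -4y^2 * (y^2 - 1) = -4y^4 + 4y^2; subtract.
Step 3: -5y * (y^2 - 1) = -5y^3 + 5y; subtract.
Step 4: -2 * (y^2 - 1) = -2y^2 + 2; subtract.
Quotient: y^3 - 4y^2 - 5y - 2, Remainder: 4y - 1


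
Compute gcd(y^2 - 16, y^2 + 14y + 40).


Factor each:
  y^2 - 16 = (y + 4)(y - 4)
  y^2 + 14y + 40 = (y + 4)(y + 10)
Common monic factor: y + 4


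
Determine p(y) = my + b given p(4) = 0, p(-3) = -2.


p(y) = my + b. Using p(4)=0, p(-3)=-2:
m = (0 + 2)/(4 + 3) = 2/7 = 2/7
b = 0 - m*(4) = 0 - 8/7 = -8/7
p(y) = (2/7)y - (8/7)


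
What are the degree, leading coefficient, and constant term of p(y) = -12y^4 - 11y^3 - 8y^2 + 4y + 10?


Highest power of y is 4, with coefficient -12. Constant term is 10.
Degree = 4, leading coefficient = -12, constant term = 10


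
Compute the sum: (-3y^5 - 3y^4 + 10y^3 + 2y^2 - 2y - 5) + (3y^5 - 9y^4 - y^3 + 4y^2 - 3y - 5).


Align terms by degree and add:
  -3y^5 - 3y^4 + 10y^3 + 2y^2 - 2y - 5
+ 3y^5 - 9y^4 - y^3 + 4y^2 - 3y - 5
= -12y^4 + 9y^3 + 6y^2 - 5y - 10


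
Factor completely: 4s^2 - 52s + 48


Roots satisfy r1 + r2 = -b/a = 13 and r1*r2 = c/a = 12.
So r1 = 1, r2 = 12.
4s^2 - 52s + 48 = 4(s - r1)(s - r2) = 4(s - 1)(s - 12)


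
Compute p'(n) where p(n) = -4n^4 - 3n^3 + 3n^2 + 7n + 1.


Apply the power rule term by term:
  d/dn(-4n^4) = -16n^3
  d/dn(-3n^3) = -9n^2
  d/dn(3n^2) = 6n
  d/dn(7n) = 7
  d/dn(1) = 0
p'(n) = -16n^3 - 9n^2 + 6n + 7


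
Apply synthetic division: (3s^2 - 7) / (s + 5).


Synthetic division with c = -5. Coefficients: 3, 0, -7
Bring down 3.
  3 * -5 = -15; -15 + 0 = -15
  -15 * -5 = 75; 75 - 7 = 68
Quotient: 3s - 15, Remainder: 68


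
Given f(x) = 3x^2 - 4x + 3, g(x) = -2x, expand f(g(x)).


Substitute g(x) into f:
f(g(x)) = 3*(-2x)^2 + (-4)*(-2x) + 3
(-2x)^2 = 4x^2
Expand and combine: 12x^2 + 8x + 3


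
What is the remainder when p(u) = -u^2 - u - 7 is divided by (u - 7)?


By the Remainder Theorem, the remainder equals p(7):
  -1*(7)^2 = -49
  -1*(7)^1 = -7
  constant: -7
Sum: -49 - 7 - 7 = -63


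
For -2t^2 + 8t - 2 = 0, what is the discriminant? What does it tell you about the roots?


D = b^2 - 4ac = (8)^2 - 4(-2)(-2) = 64 - 16 = 48
Since D > 0: two distinct irrational roots


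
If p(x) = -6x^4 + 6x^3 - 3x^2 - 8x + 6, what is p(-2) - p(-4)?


p(-2) = -134
p(-4) = -1930
p(-2) - p(-4) = -134 + 1930 = 1796


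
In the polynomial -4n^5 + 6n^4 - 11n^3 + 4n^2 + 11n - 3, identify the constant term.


Read off the constant term: -3


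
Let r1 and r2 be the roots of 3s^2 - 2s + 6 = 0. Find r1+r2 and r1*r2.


For as^2+bs+c=0: sum = -b/a, product = c/a.
a=3, b=-2, c=6
Sum = -(-2)/3 = 2/3
Product = (6)/3 = 2


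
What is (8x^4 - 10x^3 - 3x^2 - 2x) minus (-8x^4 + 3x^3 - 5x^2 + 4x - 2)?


Distribute the minus sign:
  (8x^4 - 10x^3 - 3x^2 - 2x)
- (-8x^4 + 3x^3 - 5x^2 + 4x - 2)
Negate second polynomial: 8x^4 - 3x^3 + 5x^2 - 4x + 2
Add: 16x^4 - 13x^3 + 2x^2 - 6x + 2


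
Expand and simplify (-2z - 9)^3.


Expand (-2z - 9)^3 by repeated multiplication:
  (-2z - 9)^2 = 4z^2 + 36z + 81
= -8z^3 - 108z^2 - 486z - 729


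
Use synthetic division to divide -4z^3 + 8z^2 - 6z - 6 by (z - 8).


Synthetic division with c = 8. Coefficients: -4, 8, -6, -6
Bring down -4.
  -4 * 8 = -32; -32 + 8 = -24
  -24 * 8 = -192; -192 - 6 = -198
  -198 * 8 = -1584; -1584 - 6 = -1590
Quotient: -4z^2 - 24z - 198, Remainder: -1590


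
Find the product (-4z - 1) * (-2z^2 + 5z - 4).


Distribute each term of the first polynomial:
  (-4z)(-2z^2 + 5z - 4) = 8z^3 - 20z^2 + 16z
  (-1)(-2z^2 + 5z - 4) = 2z^2 - 5z + 4
Sum: 8z^3 - 18z^2 + 11z + 4


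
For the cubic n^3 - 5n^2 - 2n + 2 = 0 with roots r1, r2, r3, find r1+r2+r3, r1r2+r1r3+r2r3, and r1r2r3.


Monic cubic n^3+bn^2+cn+d=0: sum=-b, pairwise sum=c, product=-d.
b=-5, c=-2, d=2
r1+r2+r3 = 5
r1r2+r1r3+r2r3 = -2
r1r2r3 = -2


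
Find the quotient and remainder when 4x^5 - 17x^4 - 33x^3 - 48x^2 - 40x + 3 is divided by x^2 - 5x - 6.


(4x^5 - 17x^4 - 33x^3 - 48x^2 - 40x + 3) / (x^2 - 5x - 6)
Step 1: 4x^3 * (x^2 - 5x - 6) = 4x^5 - 20x^4 - 24x^3; subtract.
Step 2: 3x^2 * (x^2 - 5x - 6) = 3x^4 - 15x^3 - 18x^2; subtract.
Step 3: 6x * (x^2 - 5x - 6) = 6x^3 - 30x^2 - 36x; subtract.
Step 4: 0 * (x^2 - 5x - 6) = 0; subtract.
Quotient: 4x^3 + 3x^2 + 6x, Remainder: -4x + 3


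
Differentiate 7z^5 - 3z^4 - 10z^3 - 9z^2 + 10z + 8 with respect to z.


Apply the power rule term by term:
  d/dz(7z^5) = 35z^4
  d/dz(-3z^4) = -12z^3
  d/dz(-10z^3) = -30z^2
  d/dz(-9z^2) = -18z
  d/dz(10z) = 10
  d/dz(8) = 0
p'(z) = 35z^4 - 12z^3 - 30z^2 - 18z + 10


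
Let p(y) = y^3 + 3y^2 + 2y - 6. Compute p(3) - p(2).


p(3) = 54
p(2) = 18
p(3) - p(2) = 54 - 18 = 36


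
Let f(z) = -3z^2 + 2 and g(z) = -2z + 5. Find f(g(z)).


Substitute g(z) into f:
f(g(z)) = -3*(-2z + 5)^2 + 2
(-2z + 5)^2 = 4z^2 - 20z + 25
Expand and combine: -12z^2 + 60z - 73


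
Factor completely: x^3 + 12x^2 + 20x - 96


Try integer roots (divisors of -96). x=-8: p(-8)=0.
Divide out (x + 8): quotient is x^2 + 4x - 12.
Factor the quadratic: (x - 2)(x + 6)
Result: (x + 8)(x - 2)(x + 6)


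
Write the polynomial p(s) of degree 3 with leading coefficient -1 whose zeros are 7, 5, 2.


p(s) = -(s - 7)(s - 5)(s - 2)
Expand: -s^3 + 14s^2 - 59s + 70


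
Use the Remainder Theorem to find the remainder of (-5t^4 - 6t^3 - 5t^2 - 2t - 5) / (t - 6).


By the Remainder Theorem, the remainder equals p(6):
  -5*(6)^4 = -6480
  -6*(6)^3 = -1296
  -5*(6)^2 = -180
  -2*(6)^1 = -12
  constant: -5
Sum: -6480 - 1296 - 180 - 12 - 5 = -7973


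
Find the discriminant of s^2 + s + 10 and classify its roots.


D = b^2 - 4ac = (1)^2 - 4(1)(10) = 1 - 40 = -39
Since D < 0: two complex conjugate roots (no real roots)


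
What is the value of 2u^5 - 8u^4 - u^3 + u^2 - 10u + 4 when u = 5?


Using direct substitution:
  2 * (5)^5 = 6250
  -8 * (5)^4 = -5000
  -1 * (5)^3 = -125
  1 * (5)^2 = 25
  -10 * (5)^1 = -50
  constant: 4
Sum = 6250 - 5000 - 125 + 25 - 50 + 4 = 1104


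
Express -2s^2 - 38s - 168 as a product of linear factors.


Roots satisfy r1 + r2 = -b/a = -19 and r1*r2 = c/a = 84.
So r1 = -12, r2 = -7.
-2s^2 - 38s - 168 = -2(s - r1)(s - r2) = -2(s + 12)(s + 7)


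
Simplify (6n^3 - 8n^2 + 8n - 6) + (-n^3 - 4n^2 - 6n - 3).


Align terms by degree and add:
  6n^3 - 8n^2 + 8n - 6
  -n^3 - 4n^2 - 6n - 3
= 5n^3 - 12n^2 + 2n - 9


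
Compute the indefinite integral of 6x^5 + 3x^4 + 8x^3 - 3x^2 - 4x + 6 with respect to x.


Reverse power rule on each term:
  ∫ 6x^5 dx = x^6
  ∫ 3x^4 dx = (3/5)x^5
  ∫ 8x^3 dx = 2x^4
  ∫ -3x^2 dx = -x^3
  ∫ -4x dx = -2x^2
  ∫ 6 dx = 6x
F(x) = x^6 + (3/5)x^5 + 2x^4 - x^3 - 2x^2 + 6x + C


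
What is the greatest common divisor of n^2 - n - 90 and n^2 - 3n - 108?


Factor each:
  n^2 - n - 90 = (n + 9)(n - 10)
  n^2 - 3n - 108 = (n + 9)(n - 12)
Common monic factor: n + 9


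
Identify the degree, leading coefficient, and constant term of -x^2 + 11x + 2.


Highest power of x is 2, with coefficient -1. Constant term is 2.
Degree = 2, leading coefficient = -1, constant term = 2


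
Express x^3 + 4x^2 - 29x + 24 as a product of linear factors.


Try integer roots (divisors of 24). x=3: p(3)=0.
Divide out (x - 3): quotient is x^2 + 7x - 8.
Factor the quadratic: (x + 8)(x - 1)
Result: (x - 3)(x + 8)(x - 1)


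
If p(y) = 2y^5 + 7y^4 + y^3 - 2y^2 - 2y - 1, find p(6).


Using direct substitution:
  2 * (6)^5 = 15552
  7 * (6)^4 = 9072
  1 * (6)^3 = 216
  -2 * (6)^2 = -72
  -2 * (6)^1 = -12
  constant: -1
Sum = 15552 + 9072 + 216 - 72 - 12 - 1 = 24755


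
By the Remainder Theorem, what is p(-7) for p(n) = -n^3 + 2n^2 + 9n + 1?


By the Remainder Theorem, the remainder equals p(-7):
  -1*(-7)^3 = 343
  2*(-7)^2 = 98
  9*(-7)^1 = -63
  constant: 1
Sum: 343 + 98 - 63 + 1 = 379


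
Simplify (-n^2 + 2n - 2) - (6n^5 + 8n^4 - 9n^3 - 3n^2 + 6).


Distribute the minus sign:
  (-n^2 + 2n - 2)
- (6n^5 + 8n^4 - 9n^3 - 3n^2 + 6)
Negate second polynomial: -6n^5 - 8n^4 + 9n^3 + 3n^2 - 6
Add: -6n^5 - 8n^4 + 9n^3 + 2n^2 + 2n - 8


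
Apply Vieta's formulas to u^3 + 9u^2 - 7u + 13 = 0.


Monic cubic u^3+bu^2+cu+d=0: sum=-b, pairwise sum=c, product=-d.
b=9, c=-7, d=13
r1+r2+r3 = -9
r1r2+r1r3+r2r3 = -7
r1r2r3 = -13


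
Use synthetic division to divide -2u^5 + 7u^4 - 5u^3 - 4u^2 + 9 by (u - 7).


Synthetic division with c = 7. Coefficients: -2, 7, -5, -4, 0, 9
Bring down -2.
  -2 * 7 = -14; -14 + 7 = -7
  -7 * 7 = -49; -49 - 5 = -54
  -54 * 7 = -378; -378 - 4 = -382
  -382 * 7 = -2674; -2674 + 0 = -2674
  -2674 * 7 = -18718; -18718 + 9 = -18709
Quotient: -2u^4 - 7u^3 - 54u^2 - 382u - 2674, Remainder: -18709


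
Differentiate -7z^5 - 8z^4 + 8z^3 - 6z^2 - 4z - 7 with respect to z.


Apply the power rule term by term:
  d/dz(-7z^5) = -35z^4
  d/dz(-8z^4) = -32z^3
  d/dz(8z^3) = 24z^2
  d/dz(-6z^2) = -12z
  d/dz(-4z) = -4
  d/dz(-7) = 0
p'(z) = -35z^4 - 32z^3 + 24z^2 - 12z - 4


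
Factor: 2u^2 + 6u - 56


Roots satisfy r1 + r2 = -b/a = -3 and r1*r2 = c/a = -28.
So r1 = 4, r2 = -7.
2u^2 + 6u - 56 = 2(u - r1)(u - r2) = 2(u - 4)(u + 7)


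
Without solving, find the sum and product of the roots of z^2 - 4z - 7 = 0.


For az^2+bz+c=0: sum = -b/a, product = c/a.
a=1, b=-4, c=-7
Sum = -(-4)/1 = 4
Product = (-7)/1 = -7


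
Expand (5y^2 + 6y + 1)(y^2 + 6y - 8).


Distribute each term of the first polynomial:
  (5y^2)(y^2 + 6y - 8) = 5y^4 + 30y^3 - 40y^2
  (6y)(y^2 + 6y - 8) = 6y^3 + 36y^2 - 48y
  (1)(y^2 + 6y - 8) = y^2 + 6y - 8
Sum: 5y^4 + 36y^3 - 3y^2 - 42y - 8


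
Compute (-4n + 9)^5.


Expand (-4n + 9)^5 by repeated multiplication:
  (-4n + 9)^2 = 16n^2 - 72n + 81
  (-4n + 9)^3 = -64n^3 + 432n^2 - 972n + 729
  (-4n + 9)^4 = 256n^4 - 2304n^3 + 7776n^2 - 11664n + 6561
= -1024n^5 + 11520n^4 - 51840n^3 + 116640n^2 - 131220n + 59049


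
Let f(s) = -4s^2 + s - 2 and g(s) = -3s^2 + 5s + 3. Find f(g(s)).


Substitute g(s) into f:
f(g(s)) = -4*(-3s^2 + 5s + 3)^2 + 1*(-3s^2 + 5s + 3) + (-2)
(-3s^2 + 5s + 3)^2 = 9s^4 - 30s^3 + 7s^2 + 30s + 9
Expand and combine: -36s^4 + 120s^3 - 31s^2 - 115s - 35


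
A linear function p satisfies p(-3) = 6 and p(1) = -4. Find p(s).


p(s) = ms + b. Using p(-3)=6, p(1)=-4:
m = (6 + 4)/(-3 - 1) = 10/-4 = -5/2
b = 6 - m*(-3) = 6 - 15/2 = -3/2
p(s) = -(5/2)s - (3/2)


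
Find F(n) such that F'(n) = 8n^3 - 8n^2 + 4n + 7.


Reverse power rule on each term:
  ∫ 8n^3 dn = 2n^4
  ∫ -8n^2 dn = -(8/3)n^3
  ∫ 4n dn = 2n^2
  ∫ 7 dn = 7n
F(n) = 2n^4 - (8/3)n^3 + 2n^2 + 7n + C


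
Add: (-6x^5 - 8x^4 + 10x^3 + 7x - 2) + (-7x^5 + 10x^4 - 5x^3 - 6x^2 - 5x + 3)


Align terms by degree and add:
  -6x^5 - 8x^4 + 10x^3 + 7x - 2
  -7x^5 + 10x^4 - 5x^3 - 6x^2 - 5x + 3
= -13x^5 + 2x^4 + 5x^3 - 6x^2 + 2x + 1


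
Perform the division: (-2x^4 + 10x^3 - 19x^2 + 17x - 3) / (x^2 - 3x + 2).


(-2x^4 + 10x^3 - 19x^2 + 17x - 3) / (x^2 - 3x + 2)
Step 1: -2x^2 * (x^2 - 3x + 2) = -2x^4 + 6x^3 - 4x^2; subtract.
Step 2: 4x * (x^2 - 3x + 2) = 4x^3 - 12x^2 + 8x; subtract.
Step 3: -3 * (x^2 - 3x + 2) = -3x^2 + 9x - 6; subtract.
Quotient: -2x^2 + 4x - 3, Remainder: 3


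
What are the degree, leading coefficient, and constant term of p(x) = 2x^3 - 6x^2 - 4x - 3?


Highest power of x is 3, with coefficient 2. Constant term is -3.
Degree = 3, leading coefficient = 2, constant term = -3


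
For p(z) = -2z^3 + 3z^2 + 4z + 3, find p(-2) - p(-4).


p(-2) = 23
p(-4) = 163
p(-2) - p(-4) = 23 - 163 = -140


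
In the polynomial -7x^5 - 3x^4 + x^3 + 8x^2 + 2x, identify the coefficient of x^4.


Read off the coefficient of x^4: -3


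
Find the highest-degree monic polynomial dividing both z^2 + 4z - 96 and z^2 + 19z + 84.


Factor each:
  z^2 + 4z - 96 = (z + 12)(z - 8)
  z^2 + 19z + 84 = (z + 12)(z + 7)
Common monic factor: z + 12


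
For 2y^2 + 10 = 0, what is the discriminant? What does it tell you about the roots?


D = b^2 - 4ac = (0)^2 - 4(2)(10) = 0 - 80 = -80
Since D < 0: two complex conjugate roots (no real roots)


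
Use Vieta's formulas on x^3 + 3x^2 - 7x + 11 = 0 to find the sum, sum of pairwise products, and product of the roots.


Monic cubic x^3+bx^2+cx+d=0: sum=-b, pairwise sum=c, product=-d.
b=3, c=-7, d=11
r1+r2+r3 = -3
r1r2+r1r3+r2r3 = -7
r1r2r3 = -11


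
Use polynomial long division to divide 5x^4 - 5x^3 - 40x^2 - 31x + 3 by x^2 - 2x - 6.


(5x^4 - 5x^3 - 40x^2 - 31x + 3) / (x^2 - 2x - 6)
Step 1: 5x^2 * (x^2 - 2x - 6) = 5x^4 - 10x^3 - 30x^2; subtract.
Step 2: 5x * (x^2 - 2x - 6) = 5x^3 - 10x^2 - 30x; subtract.
Step 3: 0 * (x^2 - 2x - 6) = 0; subtract.
Quotient: 5x^2 + 5x, Remainder: -x + 3


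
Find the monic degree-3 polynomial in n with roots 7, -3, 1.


p(n) = (n - 7)(n + 3)(n - 1)
Expand: n^3 - 5n^2 - 17n + 21


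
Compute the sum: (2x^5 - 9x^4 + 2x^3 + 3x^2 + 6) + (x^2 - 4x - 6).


Align terms by degree and add:
  2x^5 - 9x^4 + 2x^3 + 3x^2 + 6
+ x^2 - 4x - 6
= 2x^5 - 9x^4 + 2x^3 + 4x^2 - 4x


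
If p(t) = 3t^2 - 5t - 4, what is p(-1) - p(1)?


p(-1) = 4
p(1) = -6
p(-1) - p(1) = 4 + 6 = 10


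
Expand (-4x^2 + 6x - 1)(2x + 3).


Distribute each term of the first polynomial:
  (-4x^2)(2x + 3) = -8x^3 - 12x^2
  (6x)(2x + 3) = 12x^2 + 18x
  (-1)(2x + 3) = -2x - 3
Sum: -8x^3 + 16x - 3


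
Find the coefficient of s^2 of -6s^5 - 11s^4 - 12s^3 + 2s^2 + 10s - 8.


Read off the coefficient of s^2: 2


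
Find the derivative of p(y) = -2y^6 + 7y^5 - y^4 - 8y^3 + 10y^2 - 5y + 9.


Apply the power rule term by term:
  d/dy(-2y^6) = -12y^5
  d/dy(7y^5) = 35y^4
  d/dy(-y^4) = -4y^3
  d/dy(-8y^3) = -24y^2
  d/dy(10y^2) = 20y
  d/dy(-5y) = -5
  d/dy(9) = 0
p'(y) = -12y^5 + 35y^4 - 4y^3 - 24y^2 + 20y - 5


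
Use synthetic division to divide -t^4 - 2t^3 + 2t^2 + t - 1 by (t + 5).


Synthetic division with c = -5. Coefficients: -1, -2, 2, 1, -1
Bring down -1.
  -1 * -5 = 5; 5 - 2 = 3
  3 * -5 = -15; -15 + 2 = -13
  -13 * -5 = 65; 65 + 1 = 66
  66 * -5 = -330; -330 - 1 = -331
Quotient: -t^3 + 3t^2 - 13t + 66, Remainder: -331


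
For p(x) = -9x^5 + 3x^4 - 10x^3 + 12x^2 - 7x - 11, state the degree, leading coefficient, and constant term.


Highest power of x is 5, with coefficient -9. Constant term is -11.
Degree = 5, leading coefficient = -9, constant term = -11


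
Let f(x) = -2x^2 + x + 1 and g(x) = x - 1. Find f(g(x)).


Substitute g(x) into f:
f(g(x)) = -2*(x - 1)^2 + 1*(x - 1) + 1
(x - 1)^2 = x^2 - 2x + 1
Expand and combine: -2x^2 + 5x - 2


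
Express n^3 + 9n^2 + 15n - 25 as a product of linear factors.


Try integer roots (divisors of -25). n=-5: p(-5)=0.
Divide out (n + 5): quotient is n^2 + 4n - 5.
Factor the quadratic: (n - 1)(n + 5)
Result: (n + 5)(n - 1)(n + 5)


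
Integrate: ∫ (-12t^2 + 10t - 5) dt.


Reverse power rule on each term:
  ∫ -12t^2 dt = -4t^3
  ∫ 10t dt = 5t^2
  ∫ -5 dt = -5t
F(t) = -4t^3 + 5t^2 - 5t + C


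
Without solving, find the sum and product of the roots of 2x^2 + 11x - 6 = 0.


For ax^2+bx+c=0: sum = -b/a, product = c/a.
a=2, b=11, c=-6
Sum = -(11)/2 = -11/2
Product = (-6)/2 = -3


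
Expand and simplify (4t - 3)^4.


Expand (4t - 3)^4 by repeated multiplication:
  (4t - 3)^2 = 16t^2 - 24t + 9
  (4t - 3)^3 = 64t^3 - 144t^2 + 108t - 27
= 256t^4 - 768t^3 + 864t^2 - 432t + 81


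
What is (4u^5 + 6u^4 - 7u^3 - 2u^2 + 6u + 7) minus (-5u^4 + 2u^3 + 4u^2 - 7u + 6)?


Distribute the minus sign:
  (4u^5 + 6u^4 - 7u^3 - 2u^2 + 6u + 7)
- (-5u^4 + 2u^3 + 4u^2 - 7u + 6)
Negate second polynomial: 5u^4 - 2u^3 - 4u^2 + 7u - 6
Add: 4u^5 + 11u^4 - 9u^3 - 6u^2 + 13u + 1


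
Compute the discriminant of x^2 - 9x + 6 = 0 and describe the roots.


D = b^2 - 4ac = (-9)^2 - 4(1)(6) = 81 - 24 = 57
Since D > 0: two distinct irrational roots
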